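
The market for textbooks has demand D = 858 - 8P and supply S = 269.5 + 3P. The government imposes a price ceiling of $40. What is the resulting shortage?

Equilibrium price would be P* = 53.5, so the ceiling at 40 binds.
At P = 40: D = 858 − 8(40) = 538, S = 269.5 + 3(40) = 389.5.
Shortage = 538 − 389.5 = 148.5.

Shortage = 148.5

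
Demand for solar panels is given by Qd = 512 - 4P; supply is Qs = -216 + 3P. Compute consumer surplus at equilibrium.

Consumer surplus = 1152

Equilibrium: 512 - 4P = -216 + 3P gives P* = 104, Q* = 96.
Demand choke price (Qd = 0): P = 128.
CS = ½(128 − 104)(96) = 1152.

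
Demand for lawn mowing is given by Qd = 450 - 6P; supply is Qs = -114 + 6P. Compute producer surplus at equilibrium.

Equilibrium: 450 - 6P = -114 + 6P gives P* = 47, Q* = 168.
Supply starts at P = 19 (where Qs = 0).
PS = ½(47 − 19)(168) = 2352.

Producer surplus = 2352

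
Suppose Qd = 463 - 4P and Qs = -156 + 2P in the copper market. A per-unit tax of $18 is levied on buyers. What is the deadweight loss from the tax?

Deadweight loss = 216

Pre-tax equilibrium: P* = 619/6, Q* = 151/3.
Tax on buyers shifts demand to Qd = 463 − 4(P + 18) = 391 - 4P.
391 - 4P = -156 + 2P gives seller price Ps = 547/6; buyers pay Pb = 547/6 + 18 = 655/6.
New quantity: Q = 463 − 4(655/6) = 79/3.
DWL = ½ × 18 × (151/3 − 79/3) = 216.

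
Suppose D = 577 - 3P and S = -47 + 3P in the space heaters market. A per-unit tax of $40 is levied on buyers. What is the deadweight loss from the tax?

Deadweight loss = 1200

Pre-tax equilibrium: P* = 104, Q* = 265.
Tax on buyers shifts demand to D = 577 − 3(P + 40) = 457 - 3P.
457 - 3P = -47 + 3P gives seller price Ps = 84; buyers pay Pb = 84 + 40 = 124.
New quantity: Q = 577 − 3(124) = 205.
DWL = ½ × 40 × (265 − 205) = 1200.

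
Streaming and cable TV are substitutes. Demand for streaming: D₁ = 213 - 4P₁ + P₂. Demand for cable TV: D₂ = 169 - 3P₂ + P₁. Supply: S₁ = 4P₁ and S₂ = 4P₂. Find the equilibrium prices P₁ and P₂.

P₁ = 332/11, P₂ = 313/11

Market 1: 213 - 4P₁ + P₂ = 4P₁ → 8P₁ - P₂ = 213.
Market 2: 7P₂ - P₁ = 169.
Eliminating P₂: 7×(1) + 1×(2) gives 55P₁ = 1660, so P₁ = 332/11.
Back-substitute into (2): P₂ = (169 + 1×332/11) / 7 = 313/11.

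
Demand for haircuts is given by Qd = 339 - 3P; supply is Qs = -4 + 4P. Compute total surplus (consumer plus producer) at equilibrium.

Equilibrium: 339 - 3P = -4 + 4P gives P* = 49, Q* = 192.
Demand choke price: P = 113; supply starts at P = 1.
CS = ½(113 − 49)(192) = 6144; PS = ½(49 − 1)(192) = 4608.

Total surplus = 10752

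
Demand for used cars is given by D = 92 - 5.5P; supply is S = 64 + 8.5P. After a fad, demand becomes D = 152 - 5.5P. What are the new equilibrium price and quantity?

Original equilibrium: P* = 2, Q* = 81.
New equilibrium: 152 - 5.5P = 64 + 8.5P, so 88 = 14P and P' = 44/7; Q' = 152 − 5.5(44/7) = 822/7.

P' = 44/7, Q' = 822/7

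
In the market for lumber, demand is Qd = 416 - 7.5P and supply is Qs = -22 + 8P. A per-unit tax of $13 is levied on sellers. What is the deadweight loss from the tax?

Pre-tax equilibrium: P* = 876/31, Q* = 6326/31.
Tax on sellers shifts supply to Qs = -22 + 8(P − 13) = -126 + 8P.
416 - 7.5P = -126 + 8P gives buyer price Pb = 1084/31; sellers receive Ps = 1084/31 − 13 = 681/31.
New quantity: Q = 416 − 7.5(1084/31) = 4766/31.
DWL = ½ × 13 × (6326/31 − 4766/31) = 10140/31.

Deadweight loss = 10140/31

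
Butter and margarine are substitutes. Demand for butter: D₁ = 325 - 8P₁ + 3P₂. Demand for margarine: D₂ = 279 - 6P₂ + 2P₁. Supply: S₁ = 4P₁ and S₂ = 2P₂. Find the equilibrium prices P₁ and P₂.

P₁ = 3437/90, P₂ = 1999/45

Market 1: 325 - 8P₁ + 3P₂ = 4P₁ → 12P₁ - 3P₂ = 325.
Market 2: 8P₂ - 2P₁ = 279.
Eliminating P₂: 8×(1) + 3×(2) gives 90P₁ = 3437, so P₁ = 3437/90.
Back-substitute into (2): P₂ = (279 + 2×3437/90) / 8 = 1999/45.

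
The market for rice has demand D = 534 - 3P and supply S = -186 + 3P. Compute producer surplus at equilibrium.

Producer surplus = 5046

Equilibrium: 534 - 3P = -186 + 3P gives P* = 120, Q* = 174.
Supply starts at P = 62 (where S = 0).
PS = ½(120 − 62)(174) = 5046.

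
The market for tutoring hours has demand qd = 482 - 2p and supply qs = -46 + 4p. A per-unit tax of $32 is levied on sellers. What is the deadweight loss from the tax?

Deadweight loss = 2048/3

Pre-tax equilibrium: p* = 88, q* = 306.
Tax on sellers shifts supply to qs = -46 + 4(p − 32) = -174 + 4p.
482 - 2p = -174 + 4p gives buyer price pb = 328/3; sellers receive ps = 328/3 − 32 = 232/3.
New quantity: q = 482 − 2(328/3) = 790/3.
DWL = ½ × 32 × (306 − 790/3) = 2048/3.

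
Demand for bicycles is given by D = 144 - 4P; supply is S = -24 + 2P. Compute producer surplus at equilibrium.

Equilibrium: 144 - 4P = -24 + 2P gives P* = 28, Q* = 32.
Supply starts at P = 12 (where S = 0).
PS = ½(28 − 12)(32) = 256.

Producer surplus = 256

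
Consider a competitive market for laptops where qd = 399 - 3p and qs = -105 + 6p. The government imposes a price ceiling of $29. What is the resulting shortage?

Equilibrium price would be p* = 56, so the ceiling at 29 binds.
At p = 29: qd = 399 − 3(29) = 312, qs = -105 + 6(29) = 69.
Shortage = 312 − 69 = 243.

Shortage = 243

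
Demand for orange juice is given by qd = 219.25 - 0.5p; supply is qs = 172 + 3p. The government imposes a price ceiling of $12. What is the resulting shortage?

Equilibrium price would be p* = 13.5, so the ceiling at 12 binds.
At p = 12: qd = 219.25 − 0.5(12) = 213.25, qs = 172 + 3(12) = 208.
Shortage = 213.25 − 208 = 5.25.

Shortage = 5.25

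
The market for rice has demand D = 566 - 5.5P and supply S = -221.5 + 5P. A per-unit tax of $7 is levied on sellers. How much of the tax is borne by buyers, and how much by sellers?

Buyers bear 10/3, sellers bear 11/3

Pre-tax equilibrium: P* = 75, Q* = 153.5.
Tax on sellers shifts supply to S = -221.5 + 5(P − 7) = -256.5 + 5P.
566 - 5.5P = -256.5 + 5P gives buyer price Pb = 235/3; sellers receive Ps = 235/3 − 7 = 214/3.
New quantity: Q = 566 − 5.5(235/3) = 811/6.
Buyer burden = 235/3 − 75 = 10/3; seller burden = 75 − 214/3 = 11/3.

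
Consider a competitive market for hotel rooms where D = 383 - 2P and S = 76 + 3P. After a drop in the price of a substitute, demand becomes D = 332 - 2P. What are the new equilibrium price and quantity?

P' = 51.2, Q' = 229.6

Original equilibrium: P* = 61.4, Q* = 260.2.
New equilibrium: 332 - 2P = 76 + 3P, so 256 = 5P and P' = 51.2; Q' = 332 − 2(51.2) = 229.6.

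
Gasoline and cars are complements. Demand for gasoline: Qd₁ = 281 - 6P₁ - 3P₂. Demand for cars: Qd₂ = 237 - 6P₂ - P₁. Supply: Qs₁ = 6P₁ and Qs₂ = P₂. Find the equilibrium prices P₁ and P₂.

Market 1: 281 - 6P₁ - 3P₂ = 6P₁ → 12P₁ + 3P₂ = 281.
Market 2: 7P₂ + P₁ = 237.
Eliminating P₂: 7×(1) − 3×(2) gives 81P₁ = 1256, so P₁ = 1256/81.
Back-substitute into (2): P₂ = (237 − 1×1256/81) / 7 = 2563/81.

P₁ = 1256/81, P₂ = 2563/81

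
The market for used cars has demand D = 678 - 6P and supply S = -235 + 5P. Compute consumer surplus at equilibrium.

Equilibrium: 678 - 6P = -235 + 5P gives P* = 83, Q* = 180.
Demand choke price (D = 0): P = 113.
CS = ½(113 − 83)(180) = 2700.

Consumer surplus = 2700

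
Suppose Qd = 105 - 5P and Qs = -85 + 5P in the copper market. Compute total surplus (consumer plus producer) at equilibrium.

Equilibrium: 105 - 5P = -85 + 5P gives P* = 19, Q* = 10.
Demand choke price: P = 21; supply starts at P = 17.
CS = ½(21 − 19)(10) = 10; PS = ½(19 − 17)(10) = 10.

Total surplus = 20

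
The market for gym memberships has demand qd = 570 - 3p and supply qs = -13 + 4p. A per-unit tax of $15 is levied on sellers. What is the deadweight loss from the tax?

Pre-tax equilibrium: p* = 583/7, q* = 2241/7.
Tax on sellers shifts supply to qs = -13 + 4(p − 15) = -73 + 4p.
570 - 3p = -73 + 4p gives buyer price pb = 643/7; sellers receive ps = 643/7 − 15 = 538/7.
New quantity: q = 570 − 3(643/7) = 2061/7.
DWL = ½ × 15 × (2241/7 − 2061/7) = 1350/7.

Deadweight loss = 1350/7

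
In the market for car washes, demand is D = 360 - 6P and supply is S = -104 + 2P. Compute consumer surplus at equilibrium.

Consumer surplus = 12

Equilibrium: 360 - 6P = -104 + 2P gives P* = 58, Q* = 12.
Demand choke price (D = 0): P = 60.
CS = ½(60 − 58)(12) = 12.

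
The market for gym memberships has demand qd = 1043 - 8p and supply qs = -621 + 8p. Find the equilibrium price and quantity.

Set qd = qs: 1043 - 8p = -621 + 8p.
1664 = 16p, so p* = 104.
q* = 1043 − 8(104) = 211.

p* = 104, q* = 211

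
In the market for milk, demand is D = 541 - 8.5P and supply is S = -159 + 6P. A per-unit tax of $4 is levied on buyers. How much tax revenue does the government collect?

Tax revenue = 13524/29

Pre-tax equilibrium: P* = 1400/29, Q* = 3789/29.
Tax on buyers shifts demand to D = 541 − 8.5(P + 4) = 507 - 8.5P.
507 - 8.5P = -159 + 6P gives seller price Ps = 1332/29; buyers pay Pb = 1332/29 + 4 = 1448/29.
New quantity: Q = 541 − 8.5(1448/29) = 3381/29.
Revenue = 4 × 3381/29 = 13524/29.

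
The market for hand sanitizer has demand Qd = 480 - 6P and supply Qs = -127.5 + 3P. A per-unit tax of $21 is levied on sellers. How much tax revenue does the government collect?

Pre-tax equilibrium: P* = 67.5, Q* = 75.
Tax on sellers shifts supply to Qs = -127.5 + 3(P − 21) = -190.5 + 3P.
480 - 6P = -190.5 + 3P gives buyer price Pb = 74.5; sellers receive Ps = 74.5 − 21 = 53.5.
New quantity: Q = 480 − 6(74.5) = 33.
Revenue = 21 × 33 = 693.

Tax revenue = 693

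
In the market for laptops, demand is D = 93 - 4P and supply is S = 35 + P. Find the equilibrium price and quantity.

P* = 11.6, Q* = 46.6

Set D = S: 93 - 4P = 35 + P.
58 = 5P, so P* = 11.6.
Q* = 93 − 4(11.6) = 46.6.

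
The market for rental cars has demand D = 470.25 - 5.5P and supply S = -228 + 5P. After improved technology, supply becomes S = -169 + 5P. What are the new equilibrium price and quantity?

P' = 2557/42, Q' = 5687/42

Original equilibrium: P* = 66.5, Q* = 104.5.
New equilibrium: 470.25 - 5.5P = -169 + 5P, so 639.25 = 10.5P and P' = 2557/42; Q' = 470.25 − 5.5(2557/42) = 5687/42.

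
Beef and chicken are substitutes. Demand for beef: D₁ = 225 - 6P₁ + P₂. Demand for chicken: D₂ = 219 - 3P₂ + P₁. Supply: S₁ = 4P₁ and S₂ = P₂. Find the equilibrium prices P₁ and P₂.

Market 1: 225 - 6P₁ + P₂ = 4P₁ → 10P₁ - P₂ = 225.
Market 2: 4P₂ - P₁ = 219.
Eliminating P₂: 4×(1) + 1×(2) gives 39P₁ = 1119, so P₁ = 373/13.
Back-substitute into (2): P₂ = (219 + 1×373/13) / 4 = 805/13.

P₁ = 373/13, P₂ = 805/13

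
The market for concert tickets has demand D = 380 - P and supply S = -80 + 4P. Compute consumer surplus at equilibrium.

Equilibrium: 380 - P = -80 + 4P gives P* = 92, Q* = 288.
Demand choke price (D = 0): P = 380.
CS = ½(380 − 92)(288) = 41472.

Consumer surplus = 41472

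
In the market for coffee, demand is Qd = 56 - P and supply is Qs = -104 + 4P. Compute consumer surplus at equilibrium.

Equilibrium: 56 - P = -104 + 4P gives P* = 32, Q* = 24.
Demand choke price (Qd = 0): P = 56.
CS = ½(56 − 32)(24) = 288.

Consumer surplus = 288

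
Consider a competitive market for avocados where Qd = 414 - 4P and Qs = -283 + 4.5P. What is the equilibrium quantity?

Set Qd = Qs: 414 - 4P = -283 + 4.5P.
697 = 8.5P, so P* = 82.
Q* = 414 − 4(82) = 86.

Q* = 86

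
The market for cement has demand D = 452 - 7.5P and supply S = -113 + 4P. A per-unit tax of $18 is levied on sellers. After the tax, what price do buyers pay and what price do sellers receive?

Pre-tax equilibrium: P* = 1130/23, Q* = 1921/23.
Tax on sellers shifts supply to S = -113 + 4(P − 18) = -185 + 4P.
452 - 7.5P = -185 + 4P gives buyer price Pb = 1274/23; sellers receive Ps = 1274/23 − 18 = 860/23.
New quantity: Q = 452 − 7.5(1274/23) = 841/23.

Buyers pay 1274/23, sellers receive 860/23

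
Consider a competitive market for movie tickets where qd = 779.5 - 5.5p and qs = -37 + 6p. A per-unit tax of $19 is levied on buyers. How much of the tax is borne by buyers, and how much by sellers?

Buyers bear 228/23, sellers bear 209/23

Pre-tax equilibrium: p* = 71, q* = 389.
Tax on buyers shifts demand to qd = 779.5 − 5.5(p + 19) = 675 - 5.5p.
675 - 5.5p = -37 + 6p gives seller price ps = 1424/23; buyers pay pb = 1424/23 + 19 = 1861/23.
New quantity: q = 779.5 − 5.5(1861/23) = 7693/23.
Buyer burden = 1861/23 − 71 = 228/23; seller burden = 71 − 1424/23 = 209/23.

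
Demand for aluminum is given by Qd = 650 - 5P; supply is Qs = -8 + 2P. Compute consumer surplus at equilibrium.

Equilibrium: 650 - 5P = -8 + 2P gives P* = 94, Q* = 180.
Demand choke price (Qd = 0): P = 130.
CS = ½(130 − 94)(180) = 3240.

Consumer surplus = 3240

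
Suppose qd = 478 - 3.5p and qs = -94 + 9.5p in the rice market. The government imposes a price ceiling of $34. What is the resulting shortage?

Equilibrium price would be p* = 44, so the ceiling at 34 binds.
At p = 34: qd = 478 − 3.5(34) = 359, qs = -94 + 9.5(34) = 229.
Shortage = 359 − 229 = 130.

Shortage = 130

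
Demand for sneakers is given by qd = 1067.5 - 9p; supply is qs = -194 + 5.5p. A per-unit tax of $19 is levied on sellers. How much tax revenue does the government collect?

Tax revenue = 242041/58

Pre-tax equilibrium: p* = 87, q* = 284.5.
Tax on sellers shifts supply to qs = -194 + 5.5(p − 19) = -298.5 + 5.5p.
1067.5 - 9p = -298.5 + 5.5p gives buyer price pb = 2732/29; sellers receive ps = 2732/29 − 19 = 2181/29.
New quantity: q = 1067.5 − 9(2732/29) = 12739/58.
Revenue = 19 × 12739/58 = 242041/58.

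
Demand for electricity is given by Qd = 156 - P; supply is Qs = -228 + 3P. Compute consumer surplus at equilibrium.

Consumer surplus = 1800

Equilibrium: 156 - P = -228 + 3P gives P* = 96, Q* = 60.
Demand choke price (Qd = 0): P = 156.
CS = ½(156 − 96)(60) = 1800.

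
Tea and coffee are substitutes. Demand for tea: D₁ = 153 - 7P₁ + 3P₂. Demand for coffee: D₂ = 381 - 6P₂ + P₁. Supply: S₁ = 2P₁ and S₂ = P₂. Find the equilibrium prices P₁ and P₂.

Market 1: 153 - 7P₁ + 3P₂ = 2P₁ → 9P₁ - 3P₂ = 153.
Market 2: 7P₂ - P₁ = 381.
Eliminating P₂: 7×(1) + 3×(2) gives 60P₁ = 2214, so P₁ = 36.9.
Back-substitute into (2): P₂ = (381 + 1×36.9) / 7 = 59.7.

P₁ = 36.9, P₂ = 59.7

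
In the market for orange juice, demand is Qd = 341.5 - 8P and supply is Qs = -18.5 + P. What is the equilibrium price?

Set Qd = Qs: 341.5 - 8P = -18.5 + P.
360 = 9P, so P* = 40.
Q* = 341.5 − 8(40) = 21.5.

P* = 40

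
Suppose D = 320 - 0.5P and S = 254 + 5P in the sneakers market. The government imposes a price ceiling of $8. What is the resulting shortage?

Shortage = 22

Equilibrium price would be P* = 12, so the ceiling at 8 binds.
At P = 8: D = 320 − 0.5(8) = 316, S = 254 + 5(8) = 294.
Shortage = 316 − 294 = 22.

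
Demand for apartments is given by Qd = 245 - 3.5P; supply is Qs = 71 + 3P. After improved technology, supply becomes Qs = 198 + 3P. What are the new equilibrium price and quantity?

Original equilibrium: P* = 348/13, Q* = 1967/13.
New equilibrium: 245 - 3.5P = 198 + 3P, so 47 = 6.5P and P' = 94/13; Q' = 245 − 3.5(94/13) = 2856/13.

P' = 94/13, Q' = 2856/13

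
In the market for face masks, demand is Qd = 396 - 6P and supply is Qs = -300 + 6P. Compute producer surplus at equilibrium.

Equilibrium: 396 - 6P = -300 + 6P gives P* = 58, Q* = 48.
Supply starts at P = 50 (where Qs = 0).
PS = ½(58 − 50)(48) = 192.

Producer surplus = 192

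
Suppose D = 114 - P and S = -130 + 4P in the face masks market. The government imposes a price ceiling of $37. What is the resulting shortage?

Shortage = 59

Equilibrium price would be P* = 48.8, so the ceiling at 37 binds.
At P = 37: D = 114 − 1(37) = 77, S = -130 + 4(37) = 18.
Shortage = 77 − 18 = 59.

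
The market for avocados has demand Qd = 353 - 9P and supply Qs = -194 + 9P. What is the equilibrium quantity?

Q* = 79.5

Set Qd = Qs: 353 - 9P = -194 + 9P.
547 = 18P, so P* = 547/18.
Q* = 353 − 9(547/18) = 79.5.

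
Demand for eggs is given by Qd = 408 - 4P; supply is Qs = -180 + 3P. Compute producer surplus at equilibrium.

Equilibrium: 408 - 4P = -180 + 3P gives P* = 84, Q* = 72.
Supply starts at P = 60 (where Qs = 0).
PS = ½(84 − 60)(72) = 864.

Producer surplus = 864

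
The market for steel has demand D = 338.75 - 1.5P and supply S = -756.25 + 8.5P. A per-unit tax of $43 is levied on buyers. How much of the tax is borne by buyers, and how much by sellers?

Pre-tax equilibrium: P* = 109.5, Q* = 174.5.
Tax on buyers shifts demand to D = 338.75 − 1.5(P + 43) = 274.25 - 1.5P.
274.25 - 1.5P = -756.25 + 8.5P gives seller price Ps = 103.05; buyers pay Pb = 103.05 + 43 = 146.05.
New quantity: Q = 338.75 − 1.5(146.05) = 119.675.
Buyer burden = 146.05 − 109.5 = 36.55; seller burden = 109.5 − 103.05 = 6.45.

Buyers bear $36.55, sellers bear $6.45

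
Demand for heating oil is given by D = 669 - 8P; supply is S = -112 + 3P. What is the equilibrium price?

P* = 71

Set D = S: 669 - 8P = -112 + 3P.
781 = 11P, so P* = 71.
Q* = 669 − 8(71) = 101.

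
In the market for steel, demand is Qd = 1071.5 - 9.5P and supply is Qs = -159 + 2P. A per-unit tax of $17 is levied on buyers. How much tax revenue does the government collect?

Pre-tax equilibrium: P* = 107, Q* = 55.
Tax on buyers shifts demand to Qd = 1071.5 − 9.5(P + 17) = 910 - 9.5P.
910 - 9.5P = -159 + 2P gives seller price Ps = 2138/23; buyers pay Pb = 2138/23 + 17 = 2529/23.
New quantity: Q = 1071.5 − 9.5(2529/23) = 619/23.
Revenue = 17 × 619/23 = 10523/23.

Tax revenue = 10523/23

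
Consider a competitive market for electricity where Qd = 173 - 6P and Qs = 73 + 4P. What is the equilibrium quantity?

Q* = 113

Set Qd = Qs: 173 - 6P = 73 + 4P.
100 = 10P, so P* = 10.
Q* = 173 − 6(10) = 113.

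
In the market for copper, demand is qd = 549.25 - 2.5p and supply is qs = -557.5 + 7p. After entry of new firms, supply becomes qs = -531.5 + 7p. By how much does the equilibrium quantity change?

Original equilibrium: p* = 116.5, q* = 258.
New equilibrium: 549.25 - 2.5p = -531.5 + 7p, so 1080.75 = 9.5p and p' = 4323/38; q' = 549.25 − 2.5(4323/38) = 5032/19.
Change in quantity: 5032/19 − 258 = 130/19.

Δq = 130/19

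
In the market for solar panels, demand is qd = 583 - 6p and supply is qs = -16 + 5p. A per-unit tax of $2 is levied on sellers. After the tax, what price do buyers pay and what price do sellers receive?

Buyers pay 609/11, sellers receive 587/11

Pre-tax equilibrium: p* = 599/11, q* = 2819/11.
Tax on sellers shifts supply to qs = -16 + 5(p − 2) = -26 + 5p.
583 - 6p = -26 + 5p gives buyer price pb = 609/11; sellers receive ps = 609/11 − 2 = 587/11.
New quantity: q = 583 − 6(609/11) = 2759/11.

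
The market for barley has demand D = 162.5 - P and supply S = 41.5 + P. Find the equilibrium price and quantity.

P* = 60.5, Q* = 102

Set D = S: 162.5 - P = 41.5 + P.
121 = 2P, so P* = 60.5.
Q* = 162.5 − 1(60.5) = 102.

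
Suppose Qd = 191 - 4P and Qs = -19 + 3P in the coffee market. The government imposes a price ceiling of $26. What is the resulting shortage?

Shortage = 28

Equilibrium price would be P* = 30, so the ceiling at 26 binds.
At P = 26: Qd = 191 − 4(26) = 87, Qs = -19 + 3(26) = 59.
Shortage = 87 − 59 = 28.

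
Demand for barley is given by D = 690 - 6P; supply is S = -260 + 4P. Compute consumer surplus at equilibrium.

Equilibrium: 690 - 6P = -260 + 4P gives P* = 95, Q* = 120.
Demand choke price (D = 0): P = 115.
CS = ½(115 − 95)(120) = 1200.

Consumer surplus = 1200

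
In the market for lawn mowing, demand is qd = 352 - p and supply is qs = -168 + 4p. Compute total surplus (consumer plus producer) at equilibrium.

Equilibrium: 352 - p = -168 + 4p gives p* = 104, q* = 248.
Demand choke price: p = 352; supply starts at p = 42.
CS = ½(352 − 104)(248) = 30752; PS = ½(104 − 42)(248) = 7688.

Total surplus = 38440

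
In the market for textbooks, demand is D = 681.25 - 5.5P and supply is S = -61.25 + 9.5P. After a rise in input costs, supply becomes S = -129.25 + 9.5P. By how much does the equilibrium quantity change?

ΔQ = -374/15

Original equilibrium: P* = 49.5, Q* = 409.
New equilibrium: 681.25 - 5.5P = -129.25 + 9.5P, so 810.5 = 15P and P' = 1621/30; Q' = 681.25 − 5.5(1621/30) = 5761/15.
Change in quantity: 5761/15 − 409 = -374/15.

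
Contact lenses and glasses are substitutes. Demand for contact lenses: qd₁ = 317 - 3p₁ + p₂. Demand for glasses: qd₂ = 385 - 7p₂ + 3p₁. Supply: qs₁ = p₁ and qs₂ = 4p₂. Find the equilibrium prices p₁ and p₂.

p₁ = 3872/41, p₂ = 2491/41

Market 1: 317 - 3p₁ + p₂ = p₁ → 4p₁ - p₂ = 317.
Market 2: 11p₂ - 3p₁ = 385.
Eliminating p₂: 11×(1) + 1×(2) gives 41p₁ = 3872, so p₁ = 3872/41.
Back-substitute into (2): p₂ = (385 + 3×3872/41) / 11 = 2491/41.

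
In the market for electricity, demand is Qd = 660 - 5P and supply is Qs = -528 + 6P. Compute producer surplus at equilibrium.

Equilibrium: 660 - 5P = -528 + 6P gives P* = 108, Q* = 120.
Supply starts at P = 88 (where Qs = 0).
PS = ½(108 − 88)(120) = 1200.

Producer surplus = 1200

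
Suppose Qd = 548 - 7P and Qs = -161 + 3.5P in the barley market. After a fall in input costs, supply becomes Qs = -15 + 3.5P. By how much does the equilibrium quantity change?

Original equilibrium: P* = 1418/21, Q* = 226/3.
New equilibrium: 548 - 7P = -15 + 3.5P, so 563 = 10.5P and P' = 1126/21; Q' = 548 − 7(1126/21) = 518/3.
Change in quantity: 518/3 − 226/3 = 292/3.

ΔQ = 292/3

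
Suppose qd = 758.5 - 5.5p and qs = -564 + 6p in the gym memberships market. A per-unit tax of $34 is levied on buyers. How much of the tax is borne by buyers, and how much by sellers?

Pre-tax equilibrium: p* = 115, q* = 126.
Tax on buyers shifts demand to qd = 758.5 − 5.5(p + 34) = 571.5 - 5.5p.
571.5 - 5.5p = -564 + 6p gives seller price ps = 2271/23; buyers pay pb = 2271/23 + 34 = 3053/23.
New quantity: q = 758.5 − 5.5(3053/23) = 654/23.
Buyer burden = 3053/23 − 115 = 408/23; seller burden = 115 − 2271/23 = 374/23.

Buyers bear 408/23, sellers bear 374/23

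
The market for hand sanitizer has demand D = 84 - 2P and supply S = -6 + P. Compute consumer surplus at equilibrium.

Consumer surplus = 144

Equilibrium: 84 - 2P = -6 + P gives P* = 30, Q* = 24.
Demand choke price (D = 0): P = 42.
CS = ½(42 − 30)(24) = 144.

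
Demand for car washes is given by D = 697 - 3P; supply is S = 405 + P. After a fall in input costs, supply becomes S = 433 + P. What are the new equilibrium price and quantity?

Original equilibrium: P* = 73, Q* = 478.
New equilibrium: 697 - 3P = 433 + P, so 264 = 4P and P' = 66; Q' = 697 − 3(66) = 499.

P' = 66, Q' = 499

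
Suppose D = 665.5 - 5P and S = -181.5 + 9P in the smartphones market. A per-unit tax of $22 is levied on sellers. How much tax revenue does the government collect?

Tax revenue = 45012/7

Pre-tax equilibrium: P* = 60.5, Q* = 363.
Tax on sellers shifts supply to S = -181.5 + 9(P − 22) = -379.5 + 9P.
665.5 - 5P = -379.5 + 9P gives buyer price Pb = 1045/14; sellers receive Ps = 1045/14 − 22 = 737/14.
New quantity: Q = 665.5 − 5(1045/14) = 2046/7.
Revenue = 22 × 2046/7 = 45012/7.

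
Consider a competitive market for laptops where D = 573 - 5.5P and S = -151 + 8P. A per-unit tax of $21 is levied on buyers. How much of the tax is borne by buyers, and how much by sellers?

Pre-tax equilibrium: P* = 1448/27, Q* = 7507/27.
Tax on buyers shifts demand to D = 573 − 5.5(P + 21) = 457.5 - 5.5P.
457.5 - 5.5P = -151 + 8P gives seller price Ps = 1217/27; buyers pay Pb = 1217/27 + 21 = 1784/27.
New quantity: Q = 573 − 5.5(1784/27) = 5659/27.
Buyer burden = 1784/27 − 1448/27 = 112/9; seller burden = 1448/27 − 1217/27 = 77/9.

Buyers bear 112/9, sellers bear 77/9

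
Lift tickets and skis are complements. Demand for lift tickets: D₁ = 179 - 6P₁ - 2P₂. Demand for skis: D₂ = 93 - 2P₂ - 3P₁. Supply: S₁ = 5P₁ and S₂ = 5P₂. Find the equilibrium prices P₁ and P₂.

Market 1: 179 - 6P₁ - 2P₂ = 5P₁ → 11P₁ + 2P₂ = 179.
Market 2: 7P₂ + 3P₁ = 93.
Eliminating P₂: 7×(1) − 2×(2) gives 71P₁ = 1067, so P₁ = 1067/71.
Back-substitute into (2): P₂ = (93 − 3×1067/71) / 7 = 486/71.

P₁ = 1067/71, P₂ = 486/71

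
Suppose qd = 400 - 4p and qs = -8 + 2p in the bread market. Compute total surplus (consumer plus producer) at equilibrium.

Equilibrium: 400 - 4p = -8 + 2p gives p* = 68, q* = 128.
Demand choke price: p = 100; supply starts at p = 4.
CS = ½(100 − 68)(128) = 2048; PS = ½(68 − 4)(128) = 4096.

Total surplus = 6144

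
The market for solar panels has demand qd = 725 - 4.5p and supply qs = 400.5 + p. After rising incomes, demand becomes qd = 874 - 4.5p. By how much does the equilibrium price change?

Original equilibrium: p* = 59, q* = 459.5.
New equilibrium: 874 - 4.5p = 400.5 + p, so 473.5 = 5.5p and p' = 947/11; q' = 874 − 4.5(947/11) = 10705/22.
Change in price: 947/11 − 59 = 298/11.

Δp = 298/11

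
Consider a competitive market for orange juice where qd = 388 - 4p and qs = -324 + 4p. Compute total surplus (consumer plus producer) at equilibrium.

Total surplus = 256

Equilibrium: 388 - 4p = -324 + 4p gives p* = 89, q* = 32.
Demand choke price: p = 97; supply starts at p = 81.
CS = ½(97 − 89)(32) = 128; PS = ½(89 − 81)(32) = 128.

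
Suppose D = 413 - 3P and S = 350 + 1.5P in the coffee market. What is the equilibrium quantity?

Q* = 371

Set D = S: 413 - 3P = 350 + 1.5P.
63 = 4.5P, so P* = 14.
Q* = 413 − 3(14) = 371.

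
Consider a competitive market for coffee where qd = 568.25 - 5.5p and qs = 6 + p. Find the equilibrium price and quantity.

Set qd = qs: 568.25 - 5.5p = 6 + p.
562.25 = 6.5p, so p* = 86.5.
q* = 568.25 − 5.5(86.5) = 92.5.

p* = 86.5, q* = 92.5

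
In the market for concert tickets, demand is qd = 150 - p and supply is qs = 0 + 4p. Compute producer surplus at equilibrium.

Producer surplus = 1800

Equilibrium: 150 - p = 0 + 4p gives p* = 30, q* = 120.
Supply starts at p = 0 (where qs = 0).
PS = ½(30 − 0)(120) = 1800.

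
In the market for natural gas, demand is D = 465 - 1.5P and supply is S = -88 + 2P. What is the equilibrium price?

Set D = S: 465 - 1.5P = -88 + 2P.
553 = 3.5P, so P* = 158.
Q* = 465 − 1.5(158) = 228.

P* = 158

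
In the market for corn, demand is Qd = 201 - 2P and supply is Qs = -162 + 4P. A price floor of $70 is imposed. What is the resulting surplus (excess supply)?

Equilibrium price would be P* = 60.5, so the floor at 70 binds.
At P = 70: Qd = 61, Qs = 118.
Surplus = 118 − 61 = 57.

Surplus = 57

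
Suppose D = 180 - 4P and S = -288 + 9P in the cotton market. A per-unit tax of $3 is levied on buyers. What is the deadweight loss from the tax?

Pre-tax equilibrium: P* = 36, Q* = 36.
Tax on buyers shifts demand to D = 180 − 4(P + 3) = 168 - 4P.
168 - 4P = -288 + 9P gives seller price Ps = 456/13; buyers pay Pb = 456/13 + 3 = 495/13.
New quantity: Q = 180 − 4(495/13) = 360/13.
DWL = ½ × 3 × (36 − 360/13) = 162/13.

Deadweight loss = 162/13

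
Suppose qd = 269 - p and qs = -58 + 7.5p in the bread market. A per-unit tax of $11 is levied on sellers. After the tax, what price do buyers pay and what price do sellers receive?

Pre-tax equilibrium: p* = 654/17, q* = 3919/17.
Tax on sellers shifts supply to qs = -58 + 7.5(p − 11) = -140.5 + 7.5p.
269 - p = -140.5 + 7.5p gives buyer price pb = 819/17; sellers receive ps = 819/17 − 11 = 632/17.
New quantity: q = 269 − 1(819/17) = 3754/17.

Buyers pay 819/17, sellers receive 632/17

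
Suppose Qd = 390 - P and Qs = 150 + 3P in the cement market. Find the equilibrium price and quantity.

Set Qd = Qs: 390 - P = 150 + 3P.
240 = 4P, so P* = 60.
Q* = 390 − 1(60) = 330.

P* = 60, Q* = 330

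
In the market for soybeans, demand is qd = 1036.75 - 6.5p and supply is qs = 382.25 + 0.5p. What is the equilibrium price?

Set qd = qs: 1036.75 - 6.5p = 382.25 + 0.5p.
654.5 = 7p, so p* = 93.5.
q* = 1036.75 − 6.5(93.5) = 429.

p* = 93.5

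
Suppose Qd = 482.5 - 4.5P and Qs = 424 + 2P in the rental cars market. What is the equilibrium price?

Set Qd = Qs: 482.5 - 4.5P = 424 + 2P.
58.5 = 6.5P, so P* = 9.
Q* = 482.5 − 4.5(9) = 442.

P* = 9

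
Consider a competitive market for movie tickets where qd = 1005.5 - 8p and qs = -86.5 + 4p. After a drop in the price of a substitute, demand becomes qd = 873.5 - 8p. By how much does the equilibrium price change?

Δp = -11

Original equilibrium: p* = 91, q* = 277.5.
New equilibrium: 873.5 - 8p = -86.5 + 4p, so 960 = 12p and p' = 80; q' = 873.5 − 8(80) = 233.5.
Change in price: 80 − 91 = -11.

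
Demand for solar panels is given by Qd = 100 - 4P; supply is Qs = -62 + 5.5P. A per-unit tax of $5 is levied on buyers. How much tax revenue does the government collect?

Pre-tax equilibrium: P* = 324/19, Q* = 604/19.
Tax on buyers shifts demand to Qd = 100 − 4(P + 5) = 80 - 4P.
80 - 4P = -62 + 5.5P gives seller price Ps = 284/19; buyers pay Pb = 284/19 + 5 = 379/19.
New quantity: Q = 100 − 4(379/19) = 384/19.
Revenue = 5 × 384/19 = 1920/19.

Tax revenue = 1920/19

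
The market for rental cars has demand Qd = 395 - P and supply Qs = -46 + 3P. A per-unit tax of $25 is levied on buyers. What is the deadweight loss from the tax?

Pre-tax equilibrium: P* = 110.25, Q* = 284.75.
Tax on buyers shifts demand to Qd = 395 − 1(P + 25) = 370 - P.
370 - P = -46 + 3P gives seller price Ps = 104; buyers pay Pb = 104 + 25 = 129.
New quantity: Q = 395 − 1(129) = 266.
DWL = ½ × 25 × (284.75 − 266) = 234.375.

Deadweight loss = 234.375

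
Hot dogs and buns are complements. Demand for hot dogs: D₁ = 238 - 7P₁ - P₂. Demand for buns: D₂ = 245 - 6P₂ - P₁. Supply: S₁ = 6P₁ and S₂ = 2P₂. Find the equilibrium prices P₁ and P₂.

P₁ = 1659/103, P₂ = 2947/103

Market 1: 238 - 7P₁ - P₂ = 6P₁ → 13P₁ + P₂ = 238.
Market 2: 8P₂ + P₁ = 245.
Eliminating P₂: 8×(1) − 1×(2) gives 103P₁ = 1659, so P₁ = 1659/103.
Back-substitute into (2): P₂ = (245 − 1×1659/103) / 8 = 2947/103.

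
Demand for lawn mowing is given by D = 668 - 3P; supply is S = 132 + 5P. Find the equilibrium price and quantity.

P* = 67, Q* = 467

Set D = S: 668 - 3P = 132 + 5P.
536 = 8P, so P* = 67.
Q* = 668 − 3(67) = 467.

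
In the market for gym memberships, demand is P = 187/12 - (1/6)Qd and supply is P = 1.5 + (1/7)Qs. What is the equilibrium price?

P* = 8

Set the two price expressions equal: 187/12 - (1/6)Q = 1.5 + (1/7)Q.
169/12 = (13/42)Q, so Q* = 45.5.
P* = 187/12 − (1/6)(45.5) = 8.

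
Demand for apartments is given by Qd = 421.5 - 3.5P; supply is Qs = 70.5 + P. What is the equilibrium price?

Set Qd = Qs: 421.5 - 3.5P = 70.5 + P.
351 = 4.5P, so P* = 78.
Q* = 421.5 − 3.5(78) = 148.5.

P* = 78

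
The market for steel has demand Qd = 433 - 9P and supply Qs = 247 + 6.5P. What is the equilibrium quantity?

Q* = 325

Set Qd = Qs: 433 - 9P = 247 + 6.5P.
186 = 15.5P, so P* = 12.
Q* = 433 − 9(12) = 325.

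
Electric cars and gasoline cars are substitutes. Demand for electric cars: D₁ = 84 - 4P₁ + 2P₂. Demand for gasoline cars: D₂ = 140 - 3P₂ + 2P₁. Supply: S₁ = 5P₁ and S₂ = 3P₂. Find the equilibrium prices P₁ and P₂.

Market 1: 84 - 4P₁ + 2P₂ = 5P₁ → 9P₁ - 2P₂ = 84.
Market 2: 6P₂ - 2P₁ = 140.
Eliminating P₂: 6×(1) + 2×(2) gives 50P₁ = 784, so P₁ = 15.68.
Back-substitute into (2): P₂ = (140 + 2×15.68) / 6 = 28.56.

P₁ = 15.68, P₂ = 28.56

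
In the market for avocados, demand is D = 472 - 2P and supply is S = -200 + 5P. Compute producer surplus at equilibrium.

Equilibrium: 472 - 2P = -200 + 5P gives P* = 96, Q* = 280.
Supply starts at P = 40 (where S = 0).
PS = ½(96 − 40)(280) = 7840.

Producer surplus = 7840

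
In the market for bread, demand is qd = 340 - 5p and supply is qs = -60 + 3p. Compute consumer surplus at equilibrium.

Consumer surplus = 810

Equilibrium: 340 - 5p = -60 + 3p gives p* = 50, q* = 90.
Demand choke price (qd = 0): p = 68.
CS = ½(68 − 50)(90) = 810.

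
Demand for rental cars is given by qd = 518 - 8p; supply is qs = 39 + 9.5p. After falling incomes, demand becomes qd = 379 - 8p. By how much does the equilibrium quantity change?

Original equilibrium: p* = 958/35, q* = 10466/35.
New equilibrium: 379 - 8p = 39 + 9.5p, so 340 = 17.5p and p' = 136/7; q' = 379 − 8(136/7) = 1565/7.
Change in quantity: 1565/7 − 10466/35 = -2641/35.

Δq = -2641/35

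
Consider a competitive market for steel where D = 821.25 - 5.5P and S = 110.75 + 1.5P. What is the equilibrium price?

Set D = S: 821.25 - 5.5P = 110.75 + 1.5P.
710.5 = 7P, so P* = 101.5.
Q* = 821.25 − 5.5(101.5) = 263.

P* = 101.5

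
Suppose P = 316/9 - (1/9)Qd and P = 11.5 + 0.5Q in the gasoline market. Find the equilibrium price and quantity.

P* = 339/11, Q* = 425/11

Set the two price expressions equal: 316/9 - (1/9)Q = 11.5 + 0.5Q.
425/18 = (11/18)Q, so Q* = 425/11.
P* = 316/9 − (1/9)(425/11) = 339/11.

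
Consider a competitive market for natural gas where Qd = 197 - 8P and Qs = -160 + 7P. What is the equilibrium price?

Set Qd = Qs: 197 - 8P = -160 + 7P.
357 = 15P, so P* = 23.8.
Q* = 197 − 8(23.8) = 6.6.

P* = 23.8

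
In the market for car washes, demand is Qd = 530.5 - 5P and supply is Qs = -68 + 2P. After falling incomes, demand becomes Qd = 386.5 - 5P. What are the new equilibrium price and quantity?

P' = 909/14, Q' = 433/7

Original equilibrium: P* = 85.5, Q* = 103.
New equilibrium: 386.5 - 5P = -68 + 2P, so 454.5 = 7P and P' = 909/14; Q' = 386.5 − 5(909/14) = 433/7.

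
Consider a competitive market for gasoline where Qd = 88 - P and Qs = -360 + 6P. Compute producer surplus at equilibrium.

Producer surplus = 48

Equilibrium: 88 - P = -360 + 6P gives P* = 64, Q* = 24.
Supply starts at P = 60 (where Qs = 0).
PS = ½(64 − 60)(24) = 48.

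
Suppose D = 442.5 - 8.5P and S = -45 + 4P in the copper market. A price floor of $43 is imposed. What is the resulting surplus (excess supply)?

Equilibrium price would be P* = 39, so the floor at 43 binds.
At P = 43: D = 77, S = 127.
Surplus = 127 − 77 = 50.

Surplus = 50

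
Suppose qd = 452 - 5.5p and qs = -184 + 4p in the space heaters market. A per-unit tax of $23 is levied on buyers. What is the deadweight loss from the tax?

Pre-tax equilibrium: p* = 1272/19, q* = 1592/19.
Tax on buyers shifts demand to qd = 452 − 5.5(p + 23) = 325.5 - 5.5p.
325.5 - 5.5p = -184 + 4p gives seller price ps = 1019/19; buyers pay pb = 1019/19 + 23 = 1456/19.
New quantity: q = 452 − 5.5(1456/19) = 580/19.
DWL = ½ × 23 × (1592/19 − 580/19) = 11638/19.

Deadweight loss = 11638/19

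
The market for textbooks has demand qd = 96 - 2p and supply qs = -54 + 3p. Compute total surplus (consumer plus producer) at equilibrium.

Total surplus = 540

Equilibrium: 96 - 2p = -54 + 3p gives p* = 30, q* = 36.
Demand choke price: p = 48; supply starts at p = 18.
CS = ½(48 − 30)(36) = 324; PS = ½(30 − 18)(36) = 216.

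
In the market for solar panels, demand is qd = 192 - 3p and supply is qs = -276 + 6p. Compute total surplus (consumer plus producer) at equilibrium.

Equilibrium: 192 - 3p = -276 + 6p gives p* = 52, q* = 36.
Demand choke price: p = 64; supply starts at p = 46.
CS = ½(64 − 52)(36) = 216; PS = ½(52 − 46)(36) = 108.

Total surplus = 324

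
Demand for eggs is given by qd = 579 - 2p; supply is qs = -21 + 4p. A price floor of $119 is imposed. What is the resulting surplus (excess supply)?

Equilibrium price would be p* = 100, so the floor at 119 binds.
At p = 119: qd = 341, qs = 455.
Surplus = 455 − 341 = 114.

Surplus = 114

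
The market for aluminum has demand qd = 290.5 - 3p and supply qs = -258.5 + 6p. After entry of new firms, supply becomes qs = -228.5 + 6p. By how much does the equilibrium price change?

Original equilibrium: p* = 61, q* = 107.5.
New equilibrium: 290.5 - 3p = -228.5 + 6p, so 519 = 9p and p' = 173/3; q' = 290.5 − 3(173/3) = 117.5.
Change in price: 173/3 − 61 = -10/3.

Δp = -10/3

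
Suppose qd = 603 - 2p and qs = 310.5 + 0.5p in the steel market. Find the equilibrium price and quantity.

Set qd = qs: 603 - 2p = 310.5 + 0.5p.
292.5 = 2.5p, so p* = 117.
q* = 603 − 2(117) = 369.

p* = 117, q* = 369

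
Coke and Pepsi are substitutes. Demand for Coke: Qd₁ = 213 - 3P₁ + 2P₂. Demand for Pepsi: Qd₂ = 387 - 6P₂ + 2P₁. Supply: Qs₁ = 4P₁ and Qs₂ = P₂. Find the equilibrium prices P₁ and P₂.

Market 1: 213 - 3P₁ + 2P₂ = 4P₁ → 7P₁ - 2P₂ = 213.
Market 2: 7P₂ - 2P₁ = 387.
Eliminating P₂: 7×(1) + 2×(2) gives 45P₁ = 2265, so P₁ = 151/3.
Back-substitute into (2): P₂ = (387 + 2×151/3) / 7 = 209/3.

P₁ = 151/3, P₂ = 209/3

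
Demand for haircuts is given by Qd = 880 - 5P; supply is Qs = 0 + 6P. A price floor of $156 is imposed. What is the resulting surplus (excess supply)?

Surplus = 836

Equilibrium price would be P* = 80, so the floor at 156 binds.
At P = 156: Qd = 100, Qs = 936.
Surplus = 936 − 100 = 836.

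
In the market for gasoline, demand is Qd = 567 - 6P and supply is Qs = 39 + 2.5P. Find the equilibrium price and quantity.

Set Qd = Qs: 567 - 6P = 39 + 2.5P.
528 = 8.5P, so P* = 1056/17.
Q* = 567 − 6(1056/17) = 3303/17.

P* = 1056/17, Q* = 3303/17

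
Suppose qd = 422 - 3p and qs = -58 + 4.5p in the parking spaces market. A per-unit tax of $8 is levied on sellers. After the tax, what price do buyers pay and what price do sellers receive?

Pre-tax equilibrium: p* = 64, q* = 230.
Tax on sellers shifts supply to qs = -58 + 4.5(p − 8) = -94 + 4.5p.
422 - 3p = -94 + 4.5p gives buyer price pb = 68.8; sellers receive ps = 68.8 − 8 = 60.8.
New quantity: q = 422 − 3(68.8) = 215.6.

Buyers pay $68.8, sellers receive $60.8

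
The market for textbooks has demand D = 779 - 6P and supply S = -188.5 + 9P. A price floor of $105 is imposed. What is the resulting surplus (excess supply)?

Equilibrium price would be P* = 64.5, so the floor at 105 binds.
At P = 105: D = 149, S = 756.5.
Surplus = 756.5 − 149 = 607.5.

Surplus = 607.5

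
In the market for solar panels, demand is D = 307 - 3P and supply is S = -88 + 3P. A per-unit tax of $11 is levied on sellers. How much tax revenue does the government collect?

Pre-tax equilibrium: P* = 395/6, Q* = 109.5.
Tax on sellers shifts supply to S = -88 + 3(P − 11) = -121 + 3P.
307 - 3P = -121 + 3P gives buyer price Pb = 214/3; sellers receive Ps = 214/3 − 11 = 181/3.
New quantity: Q = 307 − 3(214/3) = 93.
Revenue = 11 × 93 = 1023.

Tax revenue = 1023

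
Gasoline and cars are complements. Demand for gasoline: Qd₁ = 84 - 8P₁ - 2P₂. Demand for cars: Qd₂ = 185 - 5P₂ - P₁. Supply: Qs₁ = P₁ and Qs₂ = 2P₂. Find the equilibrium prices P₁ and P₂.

P₁ = 218/61, P₂ = 1581/61

Market 1: 84 - 8P₁ - 2P₂ = P₁ → 9P₁ + 2P₂ = 84.
Market 2: 7P₂ + P₁ = 185.
Eliminating P₂: 7×(1) − 2×(2) gives 61P₁ = 218, so P₁ = 218/61.
Back-substitute into (2): P₂ = (185 − 1×218/61) / 7 = 1581/61.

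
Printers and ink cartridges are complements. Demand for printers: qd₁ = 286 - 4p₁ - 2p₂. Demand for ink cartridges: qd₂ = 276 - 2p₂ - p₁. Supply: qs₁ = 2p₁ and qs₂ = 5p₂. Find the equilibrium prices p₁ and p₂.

p₁ = 36.25, p₂ = 34.25

Market 1: 286 - 4p₁ - 2p₂ = 2p₁ → 6p₁ + 2p₂ = 286.
Market 2: 7p₂ + p₁ = 276.
Eliminating p₂: 7×(1) − 2×(2) gives 40p₁ = 1450, so p₁ = 36.25.
Back-substitute into (2): p₂ = (276 − 1×36.25) / 7 = 34.25.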